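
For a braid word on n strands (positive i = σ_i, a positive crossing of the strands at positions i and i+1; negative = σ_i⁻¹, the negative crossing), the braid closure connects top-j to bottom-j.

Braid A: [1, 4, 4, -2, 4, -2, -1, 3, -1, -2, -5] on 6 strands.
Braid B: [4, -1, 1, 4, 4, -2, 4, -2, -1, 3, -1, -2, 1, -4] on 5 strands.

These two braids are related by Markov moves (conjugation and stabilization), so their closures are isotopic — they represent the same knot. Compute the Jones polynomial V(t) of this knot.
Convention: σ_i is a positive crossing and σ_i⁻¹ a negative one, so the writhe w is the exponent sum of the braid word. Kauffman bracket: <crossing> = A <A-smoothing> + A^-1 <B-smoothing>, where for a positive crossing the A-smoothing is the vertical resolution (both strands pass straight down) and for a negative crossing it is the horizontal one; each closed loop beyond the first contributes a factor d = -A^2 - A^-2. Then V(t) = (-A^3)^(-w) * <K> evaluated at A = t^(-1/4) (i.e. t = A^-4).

-t^3 + 2*t^2 - 3*t + 4 - 3*t^-1 + 4*t^-2 - 2*t^-3 + t^-4 - t^-5

Derivation:
Markov-equivalent braids have isotopic closures, hence identical knot invariants. Strip the Markov moves from each word to reach a common short braid β, then compute V(t) once on β.
Braid A: s1 s4 s4 s2^-1 s4 s2^-1 s1^-1 s3 s1^-1 s2^-1 s5^-1 on 6 strands reduces by inverse Markov moves (closure unchanged at each step):
  Destabilize: the word has the form β·s5^-1 where s5^-1 occurs only as the final letter (β ∈ B_5); drop it and the last strand → 5 strands.
Reduced to β = s1 s4 s4 s2^-1 s4 s2^-1 s1^-1 s3 s1^-1 s2^-1 on 5 strands, 10 crossings.
Braid B: s4 s1^-1 s1 s4 s4 s2^-1 s4 s2^-1 s1^-1 s3 s1^-1 s2^-1 s1 s4^-1 on 5 strands reduces by inverse Markov moves (closure unchanged at each step):
  Deconjugate: the word is γ·β·γ⁻¹ with γ = s4 s1^-1 (prefix) and γ⁻¹ = s1 s4^-1 (suffix); strip both.
Reduced to β = s1 s4 s4 s2^-1 s4 s2^-1 s1^-1 s3 s1^-1 s2^-1 on 5 strands, 10 crossings.
Both give the same β = s1 s4 s4 s2^-1 s4 s2^-1 s1^-1 s3 s1^-1 s2^-1 on 5 strands, so one state sum suffices:
Braid: s1 s4 s4 s2^-1 s4 s2^-1 s1^-1 s3 s1^-1 s2^-1 on 5 strands, 10 crossings.
Writhe w = (#positive) - (#negative) = 5 - 5 = 0.
Enumerate smoothing states for the bracket polynomial. There are 2^10 = 1024 states.
Smooth each crossing (0=||, 1=⌣⌢); contribution A^(Σ sign_k(1-2s_k)) * d^(L-1).
Tabulate the states by total A-exponent and number of loops L (A-exp: L × count):
  A^10: L=6 ×1
  A^8: L=5 ×10
  A^6: L=4 ×40, L=6 ×5
  A^4: L=3 ×80, L=5 ×39, L=7 ×1
  A^2: L=2 ×79, L=4 ×117, L=6 ×14
  A^0: L=1 ×30, L=3 ×158, L=5 ×62, L=7 ×2
  A^-2: L=2 ×84, L=4 ×111, L=6 ×15
  A^-4: L=1 ×9, L=3 ×74, L=5 ×36, L=7 ×1
  A^-6: L=2 ×12, L=4 ×29, L=6 ×4
  A^-8: L=3 ×6, L=5 ×4
  A^-10: L=4 ×1
Each group contributes A^e * Σ count * d^(L-1):
Powers of d = -A^2 - A^-2: d^2 = A^4 + 2 + A^-4; d^3 = -A^6 - 3*A^2 - 3*A^-2 - A^-6; d^4 = A^8 + 4*A^4 + 6 + 4*A^-4 + A^-8; d^5 = -A^10 - 5*A^6 - 10*A^2 - 10*A^-2 - 5*A^-6 - A^-10; d^6 = A^12 + 6*A^8 + 15*A^4 + 20 + 15*A^-4 + 6*A^-8 + A^-12.
  A^10 * (d^5) = -A^20 - 5*A^16 - 10*A^12 - 10*A^8 - 5*A^4 - 1
  A^8 * (10*d^4) = 10*A^16 + 40*A^12 + 60*A^8 + 40*A^4 + 10
  A^6 * (40*d^3 + 5*d^5) = -5*A^16 - 65*A^12 - 170*A^8 - 170*A^4 - 65 - 5*A^-4
  A^4 * (80*d^2 + 39*d^4 + d^6) = A^16 + 45*A^12 + 251*A^8 + 414*A^4 + 251 + 45*A^-4 + A^-8
  A^2 * (79*d + 117*d^3 + 14*d^5) = -14*A^12 - 187*A^8 - 570*A^4 - 570 - 187*A^-4 - 14*A^-8
  A^0 * (30 + 158*d^2 + 62*d^4 + 2*d^6) = 2*A^12 + 74*A^8 + 436*A^4 + 758 + 436*A^-4 + 74*A^-8 + 2*A^-12
  A^-2 * (84*d + 111*d^3 + 15*d^5) = -15*A^8 - 186*A^4 - 567 - 567*A^-4 - 186*A^-8 - 15*A^-12
  A^-4 * (9 + 74*d^2 + 36*d^4 + d^6) = A^8 + 42*A^4 + 233 + 393*A^-4 + 233*A^-8 + 42*A^-12 + A^-16
  A^-6 * (12*d + 29*d^3 + 4*d^5) = -4*A^4 - 49 - 139*A^-4 - 139*A^-8 - 49*A^-12 - 4*A^-16
  A^-8 * (6*d^2 + 4*d^4) = 4 + 22*A^-4 + 36*A^-8 + 22*A^-12 + 4*A^-16
  A^-10 * (d^3) = -A^-4 - 3*A^-8 - 3*A^-12 - A^-16
Summing the groups: <K> = -A^20 + A^16 - 2*A^12 + 4*A^8 - 3*A^4 + 4 - 3*A^-4 + 2*A^-8 - A^-12
Normalise by the writhe: (-A^3)^(-w) = (-A^3)^(0) = 1, so f(A) = 1 * <K> = -A^20 + A^16 - 2*A^12 + 4*A^8 - 3*A^4 + 4 - 3*A^-4 + 2*A^-8 - A^-12.
Substitute A = t^(-1/4), i.e. A^e → t^(-e/4): V(t) = -t^3 + 2*t^2 - 3*t + 4 - 3*t^-1 + 4*t^-2 - 2*t^-3 + t^-4 - t^-5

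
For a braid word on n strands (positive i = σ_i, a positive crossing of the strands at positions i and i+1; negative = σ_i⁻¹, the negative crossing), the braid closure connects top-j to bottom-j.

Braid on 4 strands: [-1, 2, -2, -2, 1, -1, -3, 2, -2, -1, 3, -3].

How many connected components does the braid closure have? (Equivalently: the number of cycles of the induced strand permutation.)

Track the strand permutation on 4 strands, starting from identity.
  step 1: s1^-1 swaps positions 1,2 -> [2 1 3 4]
  step 2: s2 swaps positions 2,3 -> [2 3 1 4]
  step 3: s2^-1 swaps positions 2,3 -> [2 1 3 4]
  step 4: s2^-1 swaps positions 2,3 -> [2 3 1 4]
  step 5: s1 swaps positions 1,2 -> [3 2 1 4]
  step 6: s1^-1 swaps positions 1,2 -> [2 3 1 4]
  step 7: s3^-1 swaps positions 3,4 -> [2 3 4 1]
  step 8: s2 swaps positions 2,3 -> [2 4 3 1]
  step 9: s2^-1 swaps positions 2,3 -> [2 3 4 1]
  step 10: s1^-1 swaps positions 1,2 -> [3 2 4 1]
  step 11: s3 swaps positions 3,4 -> [3 2 1 4]
  step 12: s3^-1 swaps positions 3,4 -> [3 2 4 1]
Final permutation (position -> original strand): [3 2 4 1]
Closure components = cycle count of this permutation = 2.

Answer: 2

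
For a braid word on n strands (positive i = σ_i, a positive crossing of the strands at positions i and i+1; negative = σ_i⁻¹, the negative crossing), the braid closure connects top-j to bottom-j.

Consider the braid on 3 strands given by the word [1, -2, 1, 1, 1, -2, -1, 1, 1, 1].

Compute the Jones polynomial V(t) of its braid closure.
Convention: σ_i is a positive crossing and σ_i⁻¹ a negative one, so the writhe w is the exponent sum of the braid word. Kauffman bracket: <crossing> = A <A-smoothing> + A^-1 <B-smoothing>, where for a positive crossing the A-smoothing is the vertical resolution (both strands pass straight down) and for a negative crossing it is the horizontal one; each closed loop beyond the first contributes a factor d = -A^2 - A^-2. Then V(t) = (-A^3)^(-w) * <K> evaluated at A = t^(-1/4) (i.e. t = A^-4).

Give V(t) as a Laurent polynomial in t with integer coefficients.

t^8 - 2*t^7 + 3*t^6 - 4*t^5 + 3*t^4 - 3*t^3 + 3*t^2 - t + 1

Derivation:
First cancel adjacent σ_i σ_i⁻¹ pairs (Reidemeister II — same braid, same closure): s1 s2^-1 s1 s1 s1 s2^-1 s1^-1 s1 s1 s1 → s1 s2^-1 s1 s1 s1 s2^-1 s1 s1.
Braid: s1 s2^-1 s1 s1 s1 s2^-1 s1 s1 on 3 strands, 8 crossings.
Writhe w = (#positive) - (#negative) = 6 - 2 = 4.
Enumerate smoothing states for the bracket polynomial. There are 2^8 = 256 states.
Smooth each crossing (0=||, 1=⌣⌢); contribution A^(Σ sign_k(1-2s_k)) * d^(L-1).
Tabulate the states by total A-exponent and number of loops L (A-exp: L × count):
  A^8: L=3 ×1
  A^6: L=2 ×8
  A^4: L=1 ×21, L=3 ×7
  A^2: L=2 ×54, L=4 ×2
  A^0: L=3 ×70
  A^-2: L=4 ×56
  A^-4: L=5 ×28
  A^-6: L=6 ×8
  A^-8: L=7 ×1
Each group contributes A^e * Σ count * d^(L-1):
Powers of d = -A^2 - A^-2: d^2 = A^4 + 2 + A^-4; d^3 = -A^6 - 3*A^2 - 3*A^-2 - A^-6; d^4 = A^8 + 4*A^4 + 6 + 4*A^-4 + A^-8; d^5 = -A^10 - 5*A^6 - 10*A^2 - 10*A^-2 - 5*A^-6 - A^-10; d^6 = A^12 + 6*A^8 + 15*A^4 + 20 + 15*A^-4 + 6*A^-8 + A^-12.
  A^8 * (d^2) = A^12 + 2*A^8 + A^4
  A^6 * (8*d) = -8*A^8 - 8*A^4
  A^4 * (21 + 7*d^2) = 7*A^8 + 35*A^4 + 7
  A^2 * (54*d + 2*d^3) = -2*A^8 - 60*A^4 - 60 - 2*A^-4
  A^0 * (70*d^2) = 70*A^4 + 140 + 70*A^-4
  A^-2 * (56*d^3) = -56*A^4 - 168 - 168*A^-4 - 56*A^-8
  A^-4 * (28*d^4) = 28*A^4 + 112 + 168*A^-4 + 112*A^-8 + 28*A^-12
  A^-6 * (8*d^5) = -8*A^4 - 40 - 80*A^-4 - 80*A^-8 - 40*A^-12 - 8*A^-16
  A^-8 * (d^6) = A^4 + 6 + 15*A^-4 + 20*A^-8 + 15*A^-12 + 6*A^-16 + A^-20
Summing the groups: <K> = A^12 - A^8 + 3*A^4 - 3 + 3*A^-4 - 4*A^-8 + 3*A^-12 - 2*A^-16 + A^-20
Normalise by the writhe: (-A^3)^(-w) = (-A^3)^(-4) = A^-12, so f(A) = A^-12 * <K> = 1 - A^-4 + 3*A^-8 - 3*A^-12 + 3*A^-16 - 4*A^-20 + 3*A^-24 - 2*A^-28 + A^-32.
Substitute A = t^(-1/4), i.e. A^e → t^(-e/4): V(t) = t^8 - 2*t^7 + 3*t^6 - 4*t^5 + 3*t^4 - 3*t^3 + 3*t^2 - t + 1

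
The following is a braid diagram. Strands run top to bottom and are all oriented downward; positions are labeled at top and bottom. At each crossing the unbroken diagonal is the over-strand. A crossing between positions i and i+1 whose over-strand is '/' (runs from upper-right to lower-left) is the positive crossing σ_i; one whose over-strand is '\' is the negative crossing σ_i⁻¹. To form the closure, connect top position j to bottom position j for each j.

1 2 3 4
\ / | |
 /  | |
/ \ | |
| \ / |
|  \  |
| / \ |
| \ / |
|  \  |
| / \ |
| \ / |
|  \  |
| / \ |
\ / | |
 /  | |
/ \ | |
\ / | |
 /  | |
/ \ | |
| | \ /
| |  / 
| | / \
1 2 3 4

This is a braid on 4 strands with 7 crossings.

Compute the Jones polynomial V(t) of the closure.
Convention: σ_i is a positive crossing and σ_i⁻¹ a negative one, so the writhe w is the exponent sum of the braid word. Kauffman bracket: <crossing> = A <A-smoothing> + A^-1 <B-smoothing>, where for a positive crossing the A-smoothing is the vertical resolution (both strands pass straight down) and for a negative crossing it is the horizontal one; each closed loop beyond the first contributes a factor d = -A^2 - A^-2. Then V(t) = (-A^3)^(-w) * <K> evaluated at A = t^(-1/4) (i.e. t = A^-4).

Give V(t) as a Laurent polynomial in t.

-t^3 + t^2 - t + 3 - t^-1 + t^-2 - t^-3

Derivation:
Reading the diagram top to bottom ('/'-over between positions i,i+1 = s_i, '\'-over = s_i^-1): braid word = s1 s2^-1 s2^-1 s2^-1 s1 s1 s3.
The presented braid s1 s2^-1 s2^-1 s2^-1 s1 s1 s3 on 4 strands reduces by inverse Markov moves (closure unchanged at each step):
  Destabilize: the word has the form β·s3 where s3 occurs only as the final letter (β ∈ B_3); drop it and the last strand → 3 strands.
Reduced to β = s1 s2^-1 s2^-1 s2^-1 s1 s1 on 3 strands, 6 crossings.
Compute on β:
Braid: s1 s2^-1 s2^-1 s2^-1 s1 s1 on 3 strands, 6 crossings.
Writhe w = (#positive) - (#negative) = 3 - 3 = 0.
State-sum expansion of <K>. There are 2^6 = 64 states.
For each crossing: s=0 is the vertical smoothing, s=1 horizontal. Crossing k contributes A^(sign_k * (1 - 2*s_k)); loop factor d = -A^2 - A^-2.
Tabulate the states by total A-exponent and number of loops L (A-exp: L × count):
  A^6: L=4 ×1
  A^4: L=3 ×6
  A^2: L=2 ×12, L=4 ×3
  A^0: L=1 ×9, L=3 ×10, L=5 ×1
  A^-2: L=2 ×12, L=4 ×3
  A^-4: L=3 ×6
  A^-6: L=4 ×1
Each group contributes A^e * Σ count * d^(L-1):
Powers of d = -A^2 - A^-2: d^2 = A^4 + 2 + A^-4; d^3 = -A^6 - 3*A^2 - 3*A^-2 - A^-6; d^4 = A^8 + 4*A^4 + 6 + 4*A^-4 + A^-8.
  A^6 * (d^3) = -A^12 - 3*A^8 - 3*A^4 - 1
  A^4 * (6*d^2) = 6*A^8 + 12*A^4 + 6
  A^2 * (12*d + 3*d^3) = -3*A^8 - 21*A^4 - 21 - 3*A^-4
  A^0 * (9 + 10*d^2 + d^4) = A^8 + 14*A^4 + 35 + 14*A^-4 + A^-8
  A^-2 * (12*d + 3*d^3) = -3*A^4 - 21 - 21*A^-4 - 3*A^-8
  A^-4 * (6*d^2) = 6 + 12*A^-4 + 6*A^-8
  A^-6 * (d^3) = -1 - 3*A^-4 - 3*A^-8 - A^-12
Summing the groups: <K> = -A^12 + A^8 - A^4 + 3 - A^-4 + A^-8 - A^-12
Normalise by the writhe: (-A^3)^(-w) = (-A^3)^(0) = 1, so f(A) = 1 * <K> = -A^12 + A^8 - A^4 + 3 - A^-4 + A^-8 - A^-12.
Substitute A = t^(-1/4), i.e. A^e → t^(-e/4): V(t) = -t^3 + t^2 - t + 3 - t^-1 + t^-2 - t^-3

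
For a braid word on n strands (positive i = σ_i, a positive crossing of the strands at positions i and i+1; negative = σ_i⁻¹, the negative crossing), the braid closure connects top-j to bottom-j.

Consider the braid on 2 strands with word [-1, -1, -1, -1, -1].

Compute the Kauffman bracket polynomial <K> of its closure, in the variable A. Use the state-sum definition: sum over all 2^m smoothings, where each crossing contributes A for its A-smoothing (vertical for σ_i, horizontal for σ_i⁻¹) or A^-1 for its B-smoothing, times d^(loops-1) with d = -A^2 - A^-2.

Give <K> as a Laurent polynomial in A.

Braid: s1^-1 s1^-1 s1^-1 s1^-1 s1^-1 on 2 strands, 5 crossings.
Writhe w = (#positive) - (#negative) = 0 - 5 = -5.
Computing the Kauffman bracket via state sum. There are 2^5 = 32 states.
Each crossing splits two ways (0=vertical, 1=horizontal). The state's weight is A^(#A-smoothings - #B-smoothings) * d^(loops - 1).
  state 00000: A-exp=-5, loops=2, term = A^-5 * d^1
  state 00001: A-exp=-3, loops=1, term = A^-3 * d^0
  state 00010: A-exp=-3, loops=1, term = A^-3 * d^0
  state 00011: A-exp=-1, loops=2, term = A^-1 * d^1
  state 00100: A-exp=-3, loops=1, term = A^-3 * d^0
  state 00101: A-exp=-1, loops=2, term = A^-1 * d^1
  state 00110: A-exp=-1, loops=2, term = A^-1 * d^1
  state 00111: A-exp=+1, loops=3, term = A^1 * d^2
  state 01000: A-exp=-3, loops=1, term = A^-3 * d^0
  state 01001: A-exp=-1, loops=2, term = A^-1 * d^1
  state 01010: A-exp=-1, loops=2, term = A^-1 * d^1
  state 01011: A-exp=+1, loops=3, term = A^1 * d^2
  state 01100: A-exp=-1, loops=2, term = A^-1 * d^1
  state 01101: A-exp=+1, loops=3, term = A^1 * d^2
  state 01110: A-exp=+1, loops=3, term = A^1 * d^2
  state 01111: A-exp=+3, loops=4, term = A^3 * d^3
  state 10000: A-exp=-3, loops=1, term = A^-3 * d^0
  state 10001: A-exp=-1, loops=2, term = A^-1 * d^1
  state 10010: A-exp=-1, loops=2, term = A^-1 * d^1
  state 10011: A-exp=+1, loops=3, term = A^1 * d^2
  state 10100: A-exp=-1, loops=2, term = A^-1 * d^1
  state 10101: A-exp=+1, loops=3, term = A^1 * d^2
  state 10110: A-exp=+1, loops=3, term = A^1 * d^2
  state 10111: A-exp=+3, loops=4, term = A^3 * d^3
  state 11000: A-exp=-1, loops=2, term = A^-1 * d^1
  state 11001: A-exp=+1, loops=3, term = A^1 * d^2
  state 11010: A-exp=+1, loops=3, term = A^1 * d^2
  state 11011: A-exp=+3, loops=4, term = A^3 * d^3
  state 11100: A-exp=+1, loops=3, term = A^1 * d^2
  state 11101: A-exp=+3, loops=4, term = A^3 * d^3
  state 11110: A-exp=+3, loops=4, term = A^3 * d^3
  state 11111: A-exp=+5, loops=5, term = A^5 * d^4
Collect the terms by A-exponent (count of states per loop number):
Powers of d = -A^2 - A^-2: d^2 = A^4 + 2 + A^-4; d^3 = -A^6 - 3*A^2 - 3*A^-2 - A^-6; d^4 = A^8 + 4*A^4 + 6 + 4*A^-4 + A^-8.
  A^5 * (d^4) = A^13 + 4*A^9 + 6*A^5 + 4*A + A^-3
  A^3 * (5*d^3) = -5*A^9 - 15*A^5 - 15*A - 5*A^-3
  A^1 * (10*d^2) = 10*A^5 + 20*A + 10*A^-3
  A^-1 * (10*d) = -10*A - 10*A^-3
  A^-3 * (5) = 5*A^-3
  A^-5 * (d) = -A^-3 - A^-7
Summing the groups: <K> = A^13 - A^9 + A^5 - A - A^-7

Answer: A^13 - A^9 + A^5 - A - A^-7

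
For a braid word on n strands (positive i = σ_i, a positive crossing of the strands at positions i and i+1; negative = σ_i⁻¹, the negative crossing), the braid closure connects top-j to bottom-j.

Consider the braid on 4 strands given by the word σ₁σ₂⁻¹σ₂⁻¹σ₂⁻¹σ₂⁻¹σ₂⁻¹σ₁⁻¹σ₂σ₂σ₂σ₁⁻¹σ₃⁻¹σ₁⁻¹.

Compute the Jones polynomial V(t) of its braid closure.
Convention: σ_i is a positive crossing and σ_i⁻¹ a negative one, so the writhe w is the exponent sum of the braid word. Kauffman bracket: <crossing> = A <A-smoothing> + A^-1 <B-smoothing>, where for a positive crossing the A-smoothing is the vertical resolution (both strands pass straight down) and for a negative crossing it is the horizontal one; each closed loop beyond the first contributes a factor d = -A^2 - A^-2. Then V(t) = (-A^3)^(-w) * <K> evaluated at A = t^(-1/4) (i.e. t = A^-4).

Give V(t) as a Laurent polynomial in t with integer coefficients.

-1 + 2*t^-1 - 2*t^-2 + 4*t^-3 - 3*t^-4 + 3*t^-5 - 2*t^-6 + t^-7 - t^-8

Derivation:
The presented braid s1 s2^-1 s2^-1 s2^-1 s2^-1 s2^-1 s1^-1 s2 s2 s2 s1^-1 s3^-1 s1^-1 on 4 strands reduces by inverse Markov moves (closure unchanged at each step):
  Deconjugate: the word is γ·β·γ⁻¹ with γ = s1 (prefix) and γ⁻¹ = s1^-1 (suffix); strip both.
  Destabilize: the word has the form β·s3^-1 where s3^-1 occurs only as the final letter (β ∈ B_3); drop it and the last strand → 3 strands.
Reduced to β = s2^-1 s2^-1 s2^-1 s2^-1 s2^-1 s1^-1 s2 s2 s2 s1^-1 on 3 strands, 10 crossings.
Compute on β:
Braid: s2^-1 s2^-1 s2^-1 s2^-1 s2^-1 s1^-1 s2 s2 s2 s1^-1 on 3 strands, 10 crossings.
Writhe w = (#positive) - (#negative) = 3 - 7 = -4.
Computing the Kauffman bracket via state sum. There are 2^10 = 1024 states.
Each crossing splits two ways (0=vertical, 1=horizontal). The state's weight is A^(#A-smoothings - #B-smoothings) * d^(loops - 1).
Tabulate the states by total A-exponent and number of loops L (A-exp: L × count):
  A^10: L=6 ×1
  A^8: L=5 ×10
  A^6: L=4 ×35, L=6 ×10
  A^4: L=3 ×60, L=5 ×50, L=7 ×10
  A^2: L=2 ×55, L=4 ×100, L=6 ×50, L=8 ×5
  A^0: L=1 ×25, L=3 ×101, L=5 ×100, L=7 ×25, L=9 ×1
  A^-2: L=2 ×55, L=4 ×100, L=6 ×50, L=8 ×5
  A^-4: L=1 ×6, L=3 ×54, L=5 ×50, L=7 ×10
  A^-6: L=2 ×9, L=4 ×26, L=6 ×10
  A^-8: L=3 ×5, L=5 ×5
  A^-10: L=4 ×1
Each group contributes A^e * Σ count * d^(L-1):
Powers of d = -A^2 - A^-2: d^2 = A^4 + 2 + A^-4; d^3 = -A^6 - 3*A^2 - 3*A^-2 - A^-6; d^4 = A^8 + 4*A^4 + 6 + 4*A^-4 + A^-8; d^5 = -A^10 - 5*A^6 - 10*A^2 - 10*A^-2 - 5*A^-6 - A^-10; d^6 = A^12 + 6*A^8 + 15*A^4 + 20 + 15*A^-4 + 6*A^-8 + A^-12; d^7 = -A^14 - 7*A^10 - 21*A^6 - 35*A^2 - 35*A^-2 - 21*A^-6 - 7*A^-10 - A^-14; d^8 = A^16 + 8*A^12 + 28*A^8 + 56*A^4 + 70 + 56*A^-4 + 28*A^-8 + 8*A^-12 + A^-16.
  A^10 * (d^5) = -A^20 - 5*A^16 - 10*A^12 - 10*A^8 - 5*A^4 - 1
  A^8 * (10*d^4) = 10*A^16 + 40*A^12 + 60*A^8 + 40*A^4 + 10
  A^6 * (35*d^3 + 10*d^5) = -10*A^16 - 85*A^12 - 205*A^8 - 205*A^4 - 85 - 10*A^-4
  A^4 * (60*d^2 + 50*d^4 + 10*d^6) = 10*A^16 + 110*A^12 + 410*A^8 + 620*A^4 + 410 + 110*A^-4 + 10*A^-8
  A^2 * (55*d + 100*d^3 + 50*d^5 + 5*d^7) = -5*A^16 - 85*A^12 - 455*A^8 - 1030*A^4 - 1030 - 455*A^-4 - 85*A^-8 - 5*A^-12
  A^0 * (25 + 101*d^2 + 100*d^4 + 25*d^6 + d^8) = A^16 + 33*A^12 + 278*A^8 + 932*A^4 + 1397 + 932*A^-4 + 278*A^-8 + 33*A^-12 + A^-16
  A^-2 * (55*d + 100*d^3 + 50*d^5 + 5*d^7) = -5*A^12 - 85*A^8 - 455*A^4 - 1030 - 1030*A^-4 - 455*A^-8 - 85*A^-12 - 5*A^-16
  A^-4 * (6 + 54*d^2 + 50*d^4 + 10*d^6) = 10*A^8 + 110*A^4 + 404 + 614*A^-4 + 404*A^-8 + 110*A^-12 + 10*A^-16
  A^-6 * (9*d + 26*d^3 + 10*d^5) = -10*A^4 - 76 - 187*A^-4 - 187*A^-8 - 76*A^-12 - 10*A^-16
  A^-8 * (5*d^2 + 5*d^4) = 5 + 25*A^-4 + 40*A^-8 + 25*A^-12 + 5*A^-16
  A^-10 * (d^3) = -A^-4 - 3*A^-8 - 3*A^-12 - A^-16
Summing the groups: <K> = -A^20 + A^16 - 2*A^12 + 3*A^8 - 3*A^4 + 4 - 2*A^-4 + 2*A^-8 - A^-12
Normalise by the writhe: (-A^3)^(-w) = (-A^3)^(4) = A^12, so f(A) = A^12 * <K> = -A^32 + A^28 - 2*A^24 + 3*A^20 - 3*A^16 + 4*A^12 - 2*A^8 + 2*A^4 - 1.
Substitute A = t^(-1/4), i.e. A^e → t^(-e/4): V(t) = -1 + 2*t^-1 - 2*t^-2 + 4*t^-3 - 3*t^-4 + 3*t^-5 - 2*t^-6 + t^-7 - t^-8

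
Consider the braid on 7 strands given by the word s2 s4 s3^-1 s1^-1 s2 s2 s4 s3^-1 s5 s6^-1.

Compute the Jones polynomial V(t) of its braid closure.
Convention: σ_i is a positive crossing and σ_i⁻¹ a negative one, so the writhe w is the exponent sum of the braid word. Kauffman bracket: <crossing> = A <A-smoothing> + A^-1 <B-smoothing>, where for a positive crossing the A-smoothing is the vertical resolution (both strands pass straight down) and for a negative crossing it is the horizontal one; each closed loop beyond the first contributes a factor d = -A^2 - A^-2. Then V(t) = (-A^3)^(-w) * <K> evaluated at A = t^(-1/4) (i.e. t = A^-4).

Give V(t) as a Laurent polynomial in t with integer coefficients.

The presented braid s2 s4 s3^-1 s1^-1 s2 s2 s4 s3^-1 s5 s6^-1 on 7 strands reduces by inverse Markov moves (closure unchanged at each step):
  Destabilize: the word has the form β·s6^-1 where s6^-1 occurs only as the final letter (β ∈ B_6); drop it and the last strand → 6 strands.
  Destabilize: the word has the form β·s5 where s5 occurs only as the final letter (β ∈ B_5); drop it and the last strand → 5 strands.
Reduced to β = s2 s4 s3^-1 s1^-1 s2 s2 s4 s3^-1 on 5 strands, 8 crossings.
Compute on β:
Braid: s2 s4 s3^-1 s1^-1 s2 s2 s4 s3^-1 on 5 strands, 8 crossings.
Writhe w = (#positive) - (#negative) = 5 - 3 = 2.
Enumerate smoothing states for the bracket polynomial. There are 2^8 = 256 states.
Smooth each crossing (0=||, 1=⌣⌢); contribution A^(Σ sign_k(1-2s_k)) * d^(L-1).
Tabulate the states by total A-exponent and number of loops L (A-exp: L × count):
  A^8: L=4 ×1
  A^6: L=3 ×7, L=5 ×1
  A^4: L=2 ×19, L=4 ×9
  A^2: L=1 ×19, L=3 ×35, L=5 ×2
  A^0: L=2 ×48, L=4 ×22
  A^-2: L=3 ×49, L=5 ×7
  A^-4: L=4 ×27, L=6 ×1
  A^-6: L=5 ×8
  A^-8: L=6 ×1
Each group contributes A^e * Σ count * d^(L-1):
Powers of d = -A^2 - A^-2: d^2 = A^4 + 2 + A^-4; d^3 = -A^6 - 3*A^2 - 3*A^-2 - A^-6; d^4 = A^8 + 4*A^4 + 6 + 4*A^-4 + A^-8; d^5 = -A^10 - 5*A^6 - 10*A^2 - 10*A^-2 - 5*A^-6 - A^-10.
  A^8 * (d^3) = -A^14 - 3*A^10 - 3*A^6 - A^2
  A^6 * (7*d^2 + d^4) = A^14 + 11*A^10 + 20*A^6 + 11*A^2 + A^-2
  A^4 * (19*d + 9*d^3) = -9*A^10 - 46*A^6 - 46*A^2 - 9*A^-2
  A^2 * (19 + 35*d^2 + 2*d^4) = 2*A^10 + 43*A^6 + 101*A^2 + 43*A^-2 + 2*A^-6
  A^0 * (48*d + 22*d^3) = -22*A^6 - 114*A^2 - 114*A^-2 - 22*A^-6
  A^-2 * (49*d^2 + 7*d^4) = 7*A^6 + 77*A^2 + 140*A^-2 + 77*A^-6 + 7*A^-10
  A^-4 * (27*d^3 + d^5) = -A^6 - 32*A^2 - 91*A^-2 - 91*A^-6 - 32*A^-10 - A^-14
  A^-6 * (8*d^4) = 8*A^2 + 32*A^-2 + 48*A^-6 + 32*A^-10 + 8*A^-14
  A^-8 * (d^5) = -A^2 - 5*A^-2 - 10*A^-6 - 10*A^-10 - 5*A^-14 - A^-18
Summing the groups: <K> = A^10 - 2*A^6 + 3*A^2 - 3*A^-2 + 4*A^-6 - 3*A^-10 + 2*A^-14 - A^-18
Normalise by the writhe: (-A^3)^(-w) = (-A^3)^(-2) = A^-6, so f(A) = A^-6 * <K> = A^4 - 2 + 3*A^-4 - 3*A^-8 + 4*A^-12 - 3*A^-16 + 2*A^-20 - A^-24.
Substitute A = t^(-1/4), i.e. A^e → t^(-e/4): V(t) = -t^6 + 2*t^5 - 3*t^4 + 4*t^3 - 3*t^2 + 3*t - 2 + t^-1

Answer: -t^6 + 2*t^5 - 3*t^4 + 4*t^3 - 3*t^2 + 3*t - 2 + t^-1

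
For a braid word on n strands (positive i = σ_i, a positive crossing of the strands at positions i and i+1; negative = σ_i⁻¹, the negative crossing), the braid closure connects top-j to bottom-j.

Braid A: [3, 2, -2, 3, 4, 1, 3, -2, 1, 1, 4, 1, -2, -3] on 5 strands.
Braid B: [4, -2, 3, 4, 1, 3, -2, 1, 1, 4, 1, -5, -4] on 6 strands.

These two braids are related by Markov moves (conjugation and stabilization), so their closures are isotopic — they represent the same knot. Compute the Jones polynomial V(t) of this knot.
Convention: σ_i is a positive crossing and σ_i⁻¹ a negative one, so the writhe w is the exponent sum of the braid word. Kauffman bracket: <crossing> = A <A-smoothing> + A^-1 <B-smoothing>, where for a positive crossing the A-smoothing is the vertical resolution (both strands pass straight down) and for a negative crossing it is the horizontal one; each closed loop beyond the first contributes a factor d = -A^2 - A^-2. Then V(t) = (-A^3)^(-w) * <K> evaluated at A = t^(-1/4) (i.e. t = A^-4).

-t^9 + 3*t^8 - 4*t^7 + 5*t^6 - 6*t^5 + 5*t^4 - 4*t^3 + 3*t^2 - t + 1

Derivation:
Markov-equivalent braids have isotopic closures, hence identical knot invariants. Strip the Markov moves from each word to reach a common short braid β, then compute V(t) once on β.
Braid A: s3 s2 s2^-1 s3 s4 s1 s3 s2^-1 s1 s1 s4 s1 s2^-1 s3^-1 on 5 strands reduces by inverse Markov moves (closure unchanged at each step):
  Deconjugate: the word is γ·β·γ⁻¹ with γ = s3 s2 (prefix) and γ⁻¹ = s2^-1 s3^-1 (suffix); strip both.
Reduced to β = s2^-1 s3 s4 s1 s3 s2^-1 s1 s1 s4 s1 on 5 strands, 10 crossings.
Braid B: s4 s2^-1 s3 s4 s1 s3 s2^-1 s1 s1 s4 s1 s5^-1 s4^-1 on 6 strands reduces by inverse Markov moves (closure unchanged at each step):
  Deconjugate: the word is γ·β·γ⁻¹ with γ = s4 (prefix) and γ⁻¹ = s4^-1 (suffix); strip both.
  Destabilize: the word has the form β·s5^-1 where s5^-1 occurs only as the final letter (β ∈ B_5); drop it and the last strand → 5 strands.
Reduced to β = s2^-1 s3 s4 s1 s3 s2^-1 s1 s1 s4 s1 on 5 strands, 10 crossings.
Both give the same β = s2^-1 s3 s4 s1 s3 s2^-1 s1 s1 s4 s1 on 5 strands, so one state sum suffices:
Braid: s2^-1 s3 s4 s1 s3 s2^-1 s1 s1 s4 s1 on 5 strands, 10 crossings.
Writhe w = (#positive) - (#negative) = 8 - 2 = 6.
State-sum expansion of <K>. There are 2^10 = 1024 states.
Smooth each crossing (0=||, 1=⌣⌢); contribution A^(Σ sign_k(1-2s_k)) * d^(L-1).
Tabulate the states by total A-exponent and number of loops L (A-exp: L × count):
  A^10: L=5 ×1
  A^8: L=4 ×10
  A^6: L=3 ×39, L=5 ×6
  A^4: L=2 ×68, L=4 ×51, L=6 ×1
  A^2: L=1 ×44, L=3 ×139, L=5 ×27
  A^0: L=2 ×126, L=4 ×118, L=6 ×8
  A^-2: L=1 ×11, L=3 ×140, L=5 ×58, L=7 ×1
  A^-4: L=2 ×19, L=4 ×85, L=6 ×16
  A^-6: L=3 ×15, L=5 ×28, L=7 ×2
  A^-8: L=4 ×6, L=6 ×4
  A^-10: L=5 ×1
Each group contributes A^e * Σ count * d^(L-1):
Powers of d = -A^2 - A^-2: d^2 = A^4 + 2 + A^-4; d^3 = -A^6 - 3*A^2 - 3*A^-2 - A^-6; d^4 = A^8 + 4*A^4 + 6 + 4*A^-4 + A^-8; d^5 = -A^10 - 5*A^6 - 10*A^2 - 10*A^-2 - 5*A^-6 - A^-10; d^6 = A^12 + 6*A^8 + 15*A^4 + 20 + 15*A^-4 + 6*A^-8 + A^-12.
  A^10 * (d^4) = A^18 + 4*A^14 + 6*A^10 + 4*A^6 + A^2
  A^8 * (10*d^3) = -10*A^14 - 30*A^10 - 30*A^6 - 10*A^2
  A^6 * (39*d^2 + 6*d^4) = 6*A^14 + 63*A^10 + 114*A^6 + 63*A^2 + 6*A^-2
  A^4 * (68*d + 51*d^3 + d^5) = -A^14 - 56*A^10 - 231*A^6 - 231*A^2 - 56*A^-2 - A^-6
  A^2 * (44 + 139*d^2 + 27*d^4) = 27*A^10 + 247*A^6 + 484*A^2 + 247*A^-2 + 27*A^-6
  A^0 * (126*d + 118*d^3 + 8*d^5) = -8*A^10 - 158*A^6 - 560*A^2 - 560*A^-2 - 158*A^-6 - 8*A^-10
  A^-2 * (11 + 140*d^2 + 58*d^4 + d^6) = A^10 + 64*A^6 + 387*A^2 + 659*A^-2 + 387*A^-6 + 64*A^-10 + A^-14
  A^-4 * (19*d + 85*d^3 + 16*d^5) = -16*A^6 - 165*A^2 - 434*A^-2 - 434*A^-6 - 165*A^-10 - 16*A^-14
  A^-6 * (15*d^2 + 28*d^4 + 2*d^6) = 2*A^6 + 40*A^2 + 157*A^-2 + 238*A^-6 + 157*A^-10 + 40*A^-14 + 2*A^-18
  A^-8 * (6*d^3 + 4*d^5) = -4*A^2 - 26*A^-2 - 58*A^-6 - 58*A^-10 - 26*A^-14 - 4*A^-18
  A^-10 * (d^4) = A^-2 + 4*A^-6 + 6*A^-10 + 4*A^-14 + A^-18
Summing the groups: <K> = A^18 - A^14 + 3*A^10 - 4*A^6 + 5*A^2 - 6*A^-2 + 5*A^-6 - 4*A^-10 + 3*A^-14 - A^-18
Normalise by the writhe: (-A^3)^(-w) = (-A^3)^(-6) = A^-18, so f(A) = A^-18 * <K> = 1 - A^-4 + 3*A^-8 - 4*A^-12 + 5*A^-16 - 6*A^-20 + 5*A^-24 - 4*A^-28 + 3*A^-32 - A^-36.
Substitute A = t^(-1/4), i.e. A^e → t^(-e/4): V(t) = -t^9 + 3*t^8 - 4*t^7 + 5*t^6 - 6*t^5 + 5*t^4 - 4*t^3 + 3*t^2 - t + 1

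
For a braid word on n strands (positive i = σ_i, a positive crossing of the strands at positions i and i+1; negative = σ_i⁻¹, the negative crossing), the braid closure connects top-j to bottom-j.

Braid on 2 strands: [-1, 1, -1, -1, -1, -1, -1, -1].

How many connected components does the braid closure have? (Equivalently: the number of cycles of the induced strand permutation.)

2

Derivation:
Track the strand permutation on 2 strands, starting from identity.
  step 1: s1^-1 swaps positions 1,2 -> [2 1]
  step 2: s1 swaps positions 1,2 -> [1 2]
  step 3: s1^-1 swaps positions 1,2 -> [2 1]
  step 4: s1^-1 swaps positions 1,2 -> [1 2]
  step 5: s1^-1 swaps positions 1,2 -> [2 1]
  step 6: s1^-1 swaps positions 1,2 -> [1 2]
  step 7: s1^-1 swaps positions 1,2 -> [2 1]
  step 8: s1^-1 swaps positions 1,2 -> [1 2]
Final permutation (position -> original strand): [1 2]
Closure components = cycle count of this permutation = 2.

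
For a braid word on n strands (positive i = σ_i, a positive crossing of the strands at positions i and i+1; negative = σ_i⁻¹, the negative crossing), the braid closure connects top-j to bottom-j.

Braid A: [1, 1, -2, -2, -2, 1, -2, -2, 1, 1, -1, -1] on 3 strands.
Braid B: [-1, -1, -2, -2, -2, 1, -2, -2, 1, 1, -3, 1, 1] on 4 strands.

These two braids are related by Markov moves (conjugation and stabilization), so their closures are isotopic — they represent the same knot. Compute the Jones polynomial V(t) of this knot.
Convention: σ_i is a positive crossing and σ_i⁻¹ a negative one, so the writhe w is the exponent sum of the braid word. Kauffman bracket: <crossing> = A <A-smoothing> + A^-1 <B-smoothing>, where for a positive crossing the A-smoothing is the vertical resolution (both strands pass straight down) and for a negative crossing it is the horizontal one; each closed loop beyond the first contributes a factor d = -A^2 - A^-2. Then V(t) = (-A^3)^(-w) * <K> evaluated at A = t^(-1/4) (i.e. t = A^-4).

-t^2 + 2*t - 3 + 5*t^-1 - 4*t^-2 + 5*t^-3 - 4*t^-4 + 2*t^-5 - t^-6

Derivation:
Markov-equivalent braids have isotopic closures, hence identical knot invariants. Strip the Markov moves from each word to reach a common short braid β, then compute V(t) once on β.
Braid A: s1 s1 s2^-1 s2^-1 s2^-1 s1 s2^-1 s2^-1 s1 s1 s1^-1 s1^-1 on 3 strands reduces by inverse Markov moves (closure unchanged at each step):
  Deconjugate: the word is γ·β·γ⁻¹ with γ = s1 s1 (prefix) and γ⁻¹ = s1^-1 s1^-1 (suffix); strip both.
Reduced to β = s2^-1 s2^-1 s2^-1 s1 s2^-1 s2^-1 s1 s1 on 3 strands, 8 crossings.
Braid B: s1^-1 s1^-1 s2^-1 s2^-1 s2^-1 s1 s2^-1 s2^-1 s1 s1 s3^-1 s1 s1 on 4 strands reduces by inverse Markov moves (closure unchanged at each step):
  Deconjugate: the word is γ·β·γ⁻¹ with γ = s1^-1 s1^-1 (prefix) and γ⁻¹ = s1 s1 (suffix); strip both.
  Destabilize: the word has the form β·s3^-1 where s3^-1 occurs only as the final letter (β ∈ B_3); drop it and the last strand → 3 strands.
Reduced to β = s2^-1 s2^-1 s2^-1 s1 s2^-1 s2^-1 s1 s1 on 3 strands, 8 crossings.
Both give the same β = s2^-1 s2^-1 s2^-1 s1 s2^-1 s2^-1 s1 s1 on 3 strands, so one state sum suffices:
Braid: s2^-1 s2^-1 s2^-1 s1 s2^-1 s2^-1 s1 s1 on 3 strands, 8 crossings.
Writhe w = (#positive) - (#negative) = 3 - 5 = -2.
State-sum expansion of <K>. There are 2^8 = 256 states.
Each crossing splits two ways (0=vertical, 1=horizontal). The state's weight is A^(#A-smoothings - #B-smoothings) * d^(loops - 1).
Tabulate the states by total A-exponent and number of loops L (A-exp: L × count):
  A^8: L=6 ×1
  A^6: L=5 ×8
  A^4: L=4 ×27, L=6 ×1
  A^2: L=3 ×50, L=5 ×6
  A^0: L=2 ×53, L=4 ×17
  A^-2: L=1 ×27, L=3 ×28, L=5 ×1
  A^-4: L=2 ×24, L=4 ×4
  A^-6: L=3 ×8
  A^-8: L=4 ×1
Each group contributes A^e * Σ count * d^(L-1):
Powers of d = -A^2 - A^-2: d^2 = A^4 + 2 + A^-4; d^3 = -A^6 - 3*A^2 - 3*A^-2 - A^-6; d^4 = A^8 + 4*A^4 + 6 + 4*A^-4 + A^-8; d^5 = -A^10 - 5*A^6 - 10*A^2 - 10*A^-2 - 5*A^-6 - A^-10.
  A^8 * (d^5) = -A^18 - 5*A^14 - 10*A^10 - 10*A^6 - 5*A^2 - A^-2
  A^6 * (8*d^4) = 8*A^14 + 32*A^10 + 48*A^6 + 32*A^2 + 8*A^-2
  A^4 * (27*d^3 + d^5) = -A^14 - 32*A^10 - 91*A^6 - 91*A^2 - 32*A^-2 - A^-6
  A^2 * (50*d^2 + 6*d^4) = 6*A^10 + 74*A^6 + 136*A^2 + 74*A^-2 + 6*A^-6
  A^0 * (53*d + 17*d^3) = -17*A^6 - 104*A^2 - 104*A^-2 - 17*A^-6
  A^-2 * (27 + 28*d^2 + d^4) = A^6 + 32*A^2 + 89*A^-2 + 32*A^-6 + A^-10
  A^-4 * (24*d + 4*d^3) = -4*A^2 - 36*A^-2 - 36*A^-6 - 4*A^-10
  A^-6 * (8*d^2) = 8*A^-2 + 16*A^-6 + 8*A^-10
  A^-8 * (d^3) = -A^-2 - 3*A^-6 - 3*A^-10 - A^-14
Summing the groups: <K> = -A^18 + 2*A^14 - 4*A^10 + 5*A^6 - 4*A^2 + 5*A^-2 - 3*A^-6 + 2*A^-10 - A^-14
Normalise by the writhe: (-A^3)^(-w) = (-A^3)^(2) = A^6, so f(A) = A^6 * <K> = -A^24 + 2*A^20 - 4*A^16 + 5*A^12 - 4*A^8 + 5*A^4 - 3 + 2*A^-4 - A^-8.
Substitute A = t^(-1/4), i.e. A^e → t^(-e/4): V(t) = -t^2 + 2*t - 3 + 5*t^-1 - 4*t^-2 + 5*t^-3 - 4*t^-4 + 2*t^-5 - t^-6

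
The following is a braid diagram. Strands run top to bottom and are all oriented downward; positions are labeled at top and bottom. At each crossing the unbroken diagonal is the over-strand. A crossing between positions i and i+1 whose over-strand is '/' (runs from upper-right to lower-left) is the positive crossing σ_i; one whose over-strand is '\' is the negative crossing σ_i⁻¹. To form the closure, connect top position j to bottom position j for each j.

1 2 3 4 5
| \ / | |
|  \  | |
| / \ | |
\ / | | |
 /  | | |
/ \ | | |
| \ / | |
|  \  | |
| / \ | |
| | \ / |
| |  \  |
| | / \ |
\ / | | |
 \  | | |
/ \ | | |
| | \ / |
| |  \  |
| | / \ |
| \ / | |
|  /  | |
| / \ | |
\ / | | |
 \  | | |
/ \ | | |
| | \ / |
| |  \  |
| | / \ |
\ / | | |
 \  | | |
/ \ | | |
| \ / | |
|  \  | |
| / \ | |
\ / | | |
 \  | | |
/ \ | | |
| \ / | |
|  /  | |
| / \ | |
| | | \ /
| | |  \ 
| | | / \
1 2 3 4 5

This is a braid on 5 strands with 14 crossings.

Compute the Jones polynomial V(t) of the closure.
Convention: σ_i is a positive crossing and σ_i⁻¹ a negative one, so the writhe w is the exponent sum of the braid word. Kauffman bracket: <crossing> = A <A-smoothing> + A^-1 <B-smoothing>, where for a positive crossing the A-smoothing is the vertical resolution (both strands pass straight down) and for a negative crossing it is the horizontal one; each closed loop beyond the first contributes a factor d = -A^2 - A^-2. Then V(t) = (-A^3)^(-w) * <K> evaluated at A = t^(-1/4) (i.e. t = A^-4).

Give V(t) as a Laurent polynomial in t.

Reading the diagram top to bottom ('/'-over between positions i,i+1 = s_i, '\'-over = s_i^-1): braid word = s2^-1 s1 s2^-1 s3^-1 s1^-1 s3^-1 s2 s1^-1 s3^-1 s1^-1 s2^-1 s1^-1 s2 s4^-1.
The presented braid s2^-1 s1 s2^-1 s3^-1 s1^-1 s3^-1 s2 s1^-1 s3^-1 s1^-1 s2^-1 s1^-1 s2 s4^-1 on 5 strands reduces by inverse Markov moves (closure unchanged at each step):
  Destabilize: the word has the form β·s4^-1 where s4^-1 occurs only as the final letter (β ∈ B_4); drop it and the last strand → 4 strands.
  Deconjugate: the word is γ·β·γ⁻¹ with γ = s2^-1 s1 (prefix) and γ⁻¹ = s1^-1 s2 (suffix); strip both.
Reduced to β = s2^-1 s3^-1 s1^-1 s3^-1 s2 s1^-1 s3^-1 s1^-1 s2^-1 on 4 strands, 9 crossings.
Compute on β:
Braid: s2^-1 s3^-1 s1^-1 s3^-1 s2 s1^-1 s3^-1 s1^-1 s2^-1 on 4 strands, 9 crossings.
Writhe w = (#positive) - (#negative) = 1 - 8 = -7.
Computing the Kauffman bracket via state sum. There are 2^9 = 512 states.
Smooth each crossing (0=||, 1=⌣⌢); contribution A^(Σ sign_k(1-2s_k)) * d^(L-1).
Tabulate the states by total A-exponent and number of loops L (A-exp: L × count):
  A^9: L=6 ×1
  A^7: L=5 ×9
  A^5: L=4 ×35, L=6 ×1
  A^3: L=3 ×74, L=5 ×10
  A^1: L=2 ×85, L=4 ×41
  A^-1: L=1 ×42, L=3 ×80, L=5 ×4
  A^-3: L=2 ×65, L=4 ×19
  A^-5: L=1 ×9, L=3 ×26, L=5 ×1
  A^-7: L=2 ×6, L=4 ×3
  A^-9: L=3 ×1
Each group contributes A^e * Σ count * d^(L-1):
Powers of d = -A^2 - A^-2: d^2 = A^4 + 2 + A^-4; d^3 = -A^6 - 3*A^2 - 3*A^-2 - A^-6; d^4 = A^8 + 4*A^4 + 6 + 4*A^-4 + A^-8; d^5 = -A^10 - 5*A^6 - 10*A^2 - 10*A^-2 - 5*A^-6 - A^-10.
  A^9 * (d^5) = -A^19 - 5*A^15 - 10*A^11 - 10*A^7 - 5*A^3 - A^-1
  A^7 * (9*d^4) = 9*A^15 + 36*A^11 + 54*A^7 + 36*A^3 + 9*A^-1
  A^5 * (35*d^3 + d^5) = -A^15 - 40*A^11 - 115*A^7 - 115*A^3 - 40*A^-1 - A^-5
  A^3 * (74*d^2 + 10*d^4) = 10*A^11 + 114*A^7 + 208*A^3 + 114*A^-1 + 10*A^-5
  A^1 * (85*d + 41*d^3) = -41*A^7 - 208*A^3 - 208*A^-1 - 41*A^-5
  A^-1 * (42 + 80*d^2 + 4*d^4) = 4*A^7 + 96*A^3 + 226*A^-1 + 96*A^-5 + 4*A^-9
  A^-3 * (65*d + 19*d^3) = -19*A^3 - 122*A^-1 - 122*A^-5 - 19*A^-9
  A^-5 * (9 + 26*d^2 + d^4) = A^3 + 30*A^-1 + 67*A^-5 + 30*A^-9 + A^-13
  A^-7 * (6*d + 3*d^3) = -3*A^-1 - 15*A^-5 - 15*A^-9 - 3*A^-13
  A^-9 * (d^2) = A^-5 + 2*A^-9 + A^-13
Summing the groups: <K> = -A^19 + 3*A^15 - 4*A^11 + 6*A^7 - 6*A^3 + 5*A^-1 - 5*A^-5 + 2*A^-9 - A^-13
Normalise by the writhe: (-A^3)^(-w) = (-A^3)^(7) = -A^21, so f(A) = -A^21 * <K> = A^40 - 3*A^36 + 4*A^32 - 6*A^28 + 6*A^24 - 5*A^20 + 5*A^16 - 2*A^12 + A^8.
Substitute A = t^(-1/4), i.e. A^e → t^(-e/4): V(t) = t^-2 - 2*t^-3 + 5*t^-4 - 5*t^-5 + 6*t^-6 - 6*t^-7 + 4*t^-8 - 3*t^-9 + t^-10

Answer: t^-2 - 2*t^-3 + 5*t^-4 - 5*t^-5 + 6*t^-6 - 6*t^-7 + 4*t^-8 - 3*t^-9 + t^-10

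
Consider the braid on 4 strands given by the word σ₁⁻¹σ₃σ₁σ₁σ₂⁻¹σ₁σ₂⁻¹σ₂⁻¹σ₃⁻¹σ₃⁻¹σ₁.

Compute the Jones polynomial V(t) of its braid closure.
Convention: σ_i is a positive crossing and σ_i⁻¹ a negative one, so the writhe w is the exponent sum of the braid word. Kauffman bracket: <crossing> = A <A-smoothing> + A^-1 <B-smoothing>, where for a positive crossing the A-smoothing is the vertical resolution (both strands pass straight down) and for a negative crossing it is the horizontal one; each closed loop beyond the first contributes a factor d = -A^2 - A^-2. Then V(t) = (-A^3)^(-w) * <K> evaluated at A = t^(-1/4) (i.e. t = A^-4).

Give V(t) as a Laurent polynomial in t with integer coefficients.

The presented braid s1^-1 s3 s1 s1 s2^-1 s1 s2^-1 s2^-1 s3^-1 s3^-1 s1 on 4 strands reduces by inverse Markov moves (closure unchanged at each step):
  Deconjugate: the word is γ·β·γ⁻¹ with γ = s1^-1 s3 (prefix) and γ⁻¹ = s3^-1 s1 (suffix); strip both.
  Destabilize: the word has the form β·s3^-1 where s3^-1 occurs only as the final letter (β ∈ B_3); drop it and the last strand → 3 strands.
Reduced to β = s1 s1 s2^-1 s1 s2^-1 s2^-1 on 3 strands, 6 crossings.
Compute on β:
Braid: s1 s1 s2^-1 s1 s2^-1 s2^-1 on 3 strands, 6 crossings.
Writhe w = (#positive) - (#negative) = 3 - 3 = 0.
Computing the Kauffman bracket via state sum. There are 2^6 = 64 states.
Smooth each crossing (0=||, 1=⌣⌢); contribution A^(Σ sign_k(1-2s_k)) * d^(L-1).
Tabulate the states by total A-exponent and number of loops L (A-exp: L × count):
  A^6: L=4 ×1
  A^4: L=3 ×6
  A^2: L=2 ×14, L=4 ×1
  A^0: L=1 ×13, L=3 ×7
  A^-2: L=2 ×14, L=4 ×1
  A^-4: L=3 ×6
  A^-6: L=4 ×1
Each group contributes A^e * Σ count * d^(L-1):
Powers of d = -A^2 - A^-2: d^2 = A^4 + 2 + A^-4; d^3 = -A^6 - 3*A^2 - 3*A^-2 - A^-6.
  A^6 * (d^3) = -A^12 - 3*A^8 - 3*A^4 - 1
  A^4 * (6*d^2) = 6*A^8 + 12*A^4 + 6
  A^2 * (14*d + d^3) = -A^8 - 17*A^4 - 17 - A^-4
  A^0 * (13 + 7*d^2) = 7*A^4 + 27 + 7*A^-4
  A^-2 * (14*d + d^3) = -A^4 - 17 - 17*A^-4 - A^-8
  A^-4 * (6*d^2) = 6 + 12*A^-4 + 6*A^-8
  A^-6 * (d^3) = -1 - 3*A^-4 - 3*A^-8 - A^-12
Summing the groups: <K> = -A^12 + 2*A^8 - 2*A^4 + 3 - 2*A^-4 + 2*A^-8 - A^-12
Normalise by the writhe: (-A^3)^(-w) = (-A^3)^(0) = 1, so f(A) = 1 * <K> = -A^12 + 2*A^8 - 2*A^4 + 3 - 2*A^-4 + 2*A^-8 - A^-12.
Substitute A = t^(-1/4), i.e. A^e → t^(-e/4): V(t) = -t^3 + 2*t^2 - 2*t + 3 - 2*t^-1 + 2*t^-2 - t^-3

Answer: -t^3 + 2*t^2 - 2*t + 3 - 2*t^-1 + 2*t^-2 - t^-3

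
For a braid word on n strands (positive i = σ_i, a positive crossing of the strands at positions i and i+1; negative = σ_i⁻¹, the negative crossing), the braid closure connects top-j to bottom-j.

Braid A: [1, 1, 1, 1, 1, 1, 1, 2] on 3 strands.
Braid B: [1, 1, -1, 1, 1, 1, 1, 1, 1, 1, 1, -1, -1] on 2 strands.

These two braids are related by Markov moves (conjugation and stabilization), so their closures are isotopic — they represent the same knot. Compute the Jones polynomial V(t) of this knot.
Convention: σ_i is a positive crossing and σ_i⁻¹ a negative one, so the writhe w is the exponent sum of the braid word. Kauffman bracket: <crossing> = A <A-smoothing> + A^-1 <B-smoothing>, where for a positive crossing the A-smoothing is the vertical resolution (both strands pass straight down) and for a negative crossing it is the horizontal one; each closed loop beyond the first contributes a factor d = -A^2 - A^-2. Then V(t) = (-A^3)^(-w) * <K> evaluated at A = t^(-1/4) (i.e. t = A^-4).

-t^10 + t^9 - t^8 + t^7 - t^6 + t^5 + t^3

Derivation:
Markov-equivalent braids have isotopic closures, hence identical knot invariants. Strip the Markov moves from each word to reach a common short braid β, then compute V(t) once on β.
Braid A: s1 s1 s1 s1 s1 s1 s1 s2 on 3 strands reduces by inverse Markov moves (closure unchanged at each step):
  Destabilize: the word has the form β·s2 where s2 occurs only as the final letter (β ∈ B_2); drop it and the last strand → 2 strands.
Reduced to β = s1 s1 s1 s1 s1 s1 s1 on 2 strands, 7 crossings.
Braid B: s1 s1 s1^-1 s1 s1 s1 s1 s1 s1 s1 s1 s1^-1 s1^-1 on 2 strands reduces by inverse Markov moves (closure unchanged at each step):
  Deconjugate: the word is γ·β·γ⁻¹ with γ = s1 s1 (prefix) and γ⁻¹ = s1^-1 s1^-1 (suffix); strip both.
  Deconjugate: the word is γ·β·γ⁻¹ with γ = s1^-1 (prefix) and γ⁻¹ = s1 (suffix); strip both.
Reduced to β = s1 s1 s1 s1 s1 s1 s1 on 2 strands, 7 crossings.
Both give the same β = s1 s1 s1 s1 s1 s1 s1 on 2 strands, so one state sum suffices:
Braid: s1 s1 s1 s1 s1 s1 s1 on 2 strands, 7 crossings.
Writhe w = (#positive) - (#negative) = 7 - 0 = 7.
Enumerate smoothing states for the bracket polynomial. There are 2^7 = 128 states.
Each crossing splits two ways (0=vertical, 1=horizontal). The state's weight is A^(#A-smoothings - #B-smoothings) * d^(loops - 1).
Tabulate the states by total A-exponent and number of loops L (A-exp: L × count):
  A^7: L=2 ×1
  A^5: L=1 ×7
  A^3: L=2 ×21
  A^1: L=3 ×35
  A^-1: L=4 ×35
  A^-3: L=5 ×21
  A^-5: L=6 ×7
  A^-7: L=7 ×1
Each group contributes A^e * Σ count * d^(L-1):
Powers of d = -A^2 - A^-2: d^2 = A^4 + 2 + A^-4; d^3 = -A^6 - 3*A^2 - 3*A^-2 - A^-6; d^4 = A^8 + 4*A^4 + 6 + 4*A^-4 + A^-8; d^5 = -A^10 - 5*A^6 - 10*A^2 - 10*A^-2 - 5*A^-6 - A^-10; d^6 = A^12 + 6*A^8 + 15*A^4 + 20 + 15*A^-4 + 6*A^-8 + A^-12.
  A^7 * (d) = -A^9 - A^5
  A^5 * (7) = 7*A^5
  A^3 * (21*d) = -21*A^5 - 21*A
  A^1 * (35*d^2) = 35*A^5 + 70*A + 35*A^-3
  A^-1 * (35*d^3) = -35*A^5 - 105*A - 105*A^-3 - 35*A^-7
  A^-3 * (21*d^4) = 21*A^5 + 84*A + 126*A^-3 + 84*A^-7 + 21*A^-11
  A^-5 * (7*d^5) = -7*A^5 - 35*A - 70*A^-3 - 70*A^-7 - 35*A^-11 - 7*A^-15
  A^-7 * (d^6) = A^5 + 6*A + 15*A^-3 + 20*A^-7 + 15*A^-11 + 6*A^-15 + A^-19
Summing the groups: <K> = -A^9 - A + A^-3 - A^-7 + A^-11 - A^-15 + A^-19
Normalise by the writhe: (-A^3)^(-w) = (-A^3)^(-7) = -A^-21, so f(A) = -A^-21 * <K> = A^-12 + A^-20 - A^-24 + A^-28 - A^-32 + A^-36 - A^-40.
Substitute A = t^(-1/4), i.e. A^e → t^(-e/4): V(t) = -t^10 + t^9 - t^8 + t^7 - t^6 + t^5 + t^3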